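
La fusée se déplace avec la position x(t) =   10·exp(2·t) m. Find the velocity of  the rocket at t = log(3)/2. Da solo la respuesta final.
The velocity at t = log(3)/2 is v = 60.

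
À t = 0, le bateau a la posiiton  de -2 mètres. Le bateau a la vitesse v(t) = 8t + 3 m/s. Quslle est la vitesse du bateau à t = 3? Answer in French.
Nous avons la vitesse v(t) = 8·t + 3. En substituant t = 3: v(3) = 27.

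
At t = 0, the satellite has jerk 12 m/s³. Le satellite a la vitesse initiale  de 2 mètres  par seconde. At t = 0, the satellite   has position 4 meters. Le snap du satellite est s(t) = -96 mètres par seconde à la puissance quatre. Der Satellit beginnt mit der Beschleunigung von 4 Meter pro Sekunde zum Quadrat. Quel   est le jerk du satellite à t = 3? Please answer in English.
To find the answer, we compute 1 antiderivative of s(t) = -96. Taking ∫s(t)dt and applying j(0) = 12, we find j(t) = 12 - 96·t. We have jerk j(t) = 12 - 96·t. Substituting t = 3: j(3) = -276.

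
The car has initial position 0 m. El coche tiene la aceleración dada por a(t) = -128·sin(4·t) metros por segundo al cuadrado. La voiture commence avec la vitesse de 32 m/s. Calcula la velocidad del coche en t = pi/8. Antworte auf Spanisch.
Para resolver esto, necesitamos tomar 1 antiderivada de nuestra ecuación de la aceleración a(t) = -128·sin(4·t). La integral de la aceleración, con v(0) = 32, da la velocidad: v(t) = 32·cos(4·t). De la ecuación de la velocidad v(t) = 32·cos(4·t), sustituimos t = pi/8 para obtener v = 0.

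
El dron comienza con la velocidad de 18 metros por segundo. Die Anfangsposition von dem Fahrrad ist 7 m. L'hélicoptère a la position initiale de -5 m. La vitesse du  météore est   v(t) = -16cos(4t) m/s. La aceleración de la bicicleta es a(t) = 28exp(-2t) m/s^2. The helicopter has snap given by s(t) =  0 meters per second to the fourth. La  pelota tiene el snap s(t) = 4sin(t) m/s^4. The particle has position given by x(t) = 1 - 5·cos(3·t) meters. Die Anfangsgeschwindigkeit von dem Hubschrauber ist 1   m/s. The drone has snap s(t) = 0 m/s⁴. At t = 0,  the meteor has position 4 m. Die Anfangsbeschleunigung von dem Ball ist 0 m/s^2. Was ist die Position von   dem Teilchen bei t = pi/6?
Mit x(t) = 1 - 5·cos(3·t) und Einsetzen von t = pi/6, finden wir x = 1.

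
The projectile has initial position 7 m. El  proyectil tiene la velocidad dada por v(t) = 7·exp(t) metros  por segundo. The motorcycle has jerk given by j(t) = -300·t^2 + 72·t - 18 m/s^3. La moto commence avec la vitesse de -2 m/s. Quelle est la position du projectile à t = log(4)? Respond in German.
Wir müssen das Integral unserer Gleichung für die Geschwindigkeit v(t) = 7·exp(t) 1-mal finden. Durch Integration von der Geschwindigkeit und Verwendung der Anfangsbedingung x(0) = 7, erhalten wir x(t) = 7·exp(t). Aus der Gleichung für die Position x(t) = 7·exp(t), setzen wir t = log(4) ein und erhalten x = 28.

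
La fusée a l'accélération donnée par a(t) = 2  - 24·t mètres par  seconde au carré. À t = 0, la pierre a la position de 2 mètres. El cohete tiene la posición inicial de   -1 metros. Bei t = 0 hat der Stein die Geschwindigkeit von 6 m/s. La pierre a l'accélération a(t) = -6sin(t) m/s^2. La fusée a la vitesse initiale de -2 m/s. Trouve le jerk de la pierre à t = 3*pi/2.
Nous devons dériver notre équation de l'accélération a(t) = -6·sin(t) 1 fois. La dérivée de l'accélération donne le jerk: j(t) = -6·cos(t). De l'équation du jerk j(t) = -6·cos(t), nous substituons t = 3*pi/2 pour obtenir j = 0.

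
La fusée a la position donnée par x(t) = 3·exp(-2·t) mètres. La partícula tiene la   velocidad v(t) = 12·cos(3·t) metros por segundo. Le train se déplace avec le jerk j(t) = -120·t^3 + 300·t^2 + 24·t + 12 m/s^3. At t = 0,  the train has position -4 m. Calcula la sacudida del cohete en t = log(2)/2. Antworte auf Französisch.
Nous devons dériver notre équation de la position x(t) = 3·exp(-2·t) 3 fois. La dérivée de la position donne la vitesse: v(t) = -6·exp(-2·t). En prenant d/dt de v(t), nous trouvons a(t) = 12·exp(-2·t). En prenant d/dt de a(t), nous trouvons j(t) = -24·exp(-2·t). De l'équation du jerk j(t) = -24·exp(-2·t), nous substituons t = log(2)/2 pour obtenir j = -12.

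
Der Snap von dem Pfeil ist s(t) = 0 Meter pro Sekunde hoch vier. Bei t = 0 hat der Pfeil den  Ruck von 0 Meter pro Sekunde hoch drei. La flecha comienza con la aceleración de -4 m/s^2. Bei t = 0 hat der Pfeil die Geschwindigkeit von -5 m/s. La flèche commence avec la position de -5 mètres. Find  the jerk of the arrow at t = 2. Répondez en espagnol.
Para resolver esto, necesitamos tomar 1 integral de nuestra ecuación del snap s(t) = 0. Tomando ∫s(t)dt y aplicando j(0) = 0, encontramos j(t) = 0. Tenemos la sacudida j(t) = 0. Sustituyendo t = 2: j(2) = 0.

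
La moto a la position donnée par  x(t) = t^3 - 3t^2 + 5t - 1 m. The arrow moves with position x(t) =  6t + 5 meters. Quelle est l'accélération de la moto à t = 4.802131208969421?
Pour résoudre ceci, nous devons prendre 2 dérivées de notre équation de la position x(t) = t^3 - 3·t^2 + 5·t - 1. La dérivée de la position donne la vitesse: v(t) = 3·t^2 - 6·t + 5. La dérivée de la vitesse donne l'accélération: a(t) = 6·t - 6. De l'équation de l'accélération a(t) = 6·t - 6, nous substituons t = 4.802131208969421 pour obtenir a = 22.8127872538165.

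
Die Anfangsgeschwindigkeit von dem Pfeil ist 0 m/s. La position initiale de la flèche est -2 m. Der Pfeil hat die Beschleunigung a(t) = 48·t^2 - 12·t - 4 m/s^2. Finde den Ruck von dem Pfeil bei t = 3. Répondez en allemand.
Um dies zu lösen, müssen wir 1 Ableitung unserer Gleichung für die Beschleunigung a(t) = 48·t^2 - 12·t - 4 nehmen. Mit d/dt von a(t) finden wir j(t) = 96·t - 12. Mit j(t) = 96·t - 12 und Einsetzen von t = 3, finden wir j = 276.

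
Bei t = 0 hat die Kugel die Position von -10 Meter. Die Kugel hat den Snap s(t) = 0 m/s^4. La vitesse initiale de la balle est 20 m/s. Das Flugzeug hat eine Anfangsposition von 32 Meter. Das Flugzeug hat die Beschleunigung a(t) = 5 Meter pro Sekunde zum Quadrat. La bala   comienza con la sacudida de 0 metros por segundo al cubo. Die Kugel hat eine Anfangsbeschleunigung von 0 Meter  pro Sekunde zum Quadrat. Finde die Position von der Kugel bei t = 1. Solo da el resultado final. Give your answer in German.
Die Position bei t = 1 ist x = 10.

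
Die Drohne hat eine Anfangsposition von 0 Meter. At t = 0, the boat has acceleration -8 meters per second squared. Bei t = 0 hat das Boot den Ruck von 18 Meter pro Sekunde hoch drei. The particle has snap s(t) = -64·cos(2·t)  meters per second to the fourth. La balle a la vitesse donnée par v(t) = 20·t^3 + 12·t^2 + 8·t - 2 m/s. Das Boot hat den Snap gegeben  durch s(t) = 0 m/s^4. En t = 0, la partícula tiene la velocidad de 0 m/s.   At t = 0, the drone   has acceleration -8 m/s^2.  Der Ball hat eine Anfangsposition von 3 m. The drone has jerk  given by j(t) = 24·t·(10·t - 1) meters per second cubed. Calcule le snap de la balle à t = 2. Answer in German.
Ausgehend von der Geschwindigkeit v(t) = 20·t^3 + 12·t^2 + 8·t - 2, nehmen wir 3 Ableitungen. Die Ableitung von der Geschwindigkeit ergibt die Beschleunigung: a(t) = 60·t^2 + 24·t + 8. Durch Ableiten von der Beschleunigung erhalten wir den Ruck: j(t) = 120·t + 24. Durch Ableiten von dem Ruck erhalten wir den Snap: s(t) = 120. Wir haben den Snap s(t) = 120. Durch Einsetzen von t = 2: s(2) = 120.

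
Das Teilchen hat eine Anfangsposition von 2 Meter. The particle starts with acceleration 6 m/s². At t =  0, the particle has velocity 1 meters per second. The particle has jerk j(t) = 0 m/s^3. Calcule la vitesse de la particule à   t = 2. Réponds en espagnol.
Necesitamos integrar nuestra ecuación de la sacudida j(t) = 0 2 veces. La antiderivada de la sacudida es la aceleración. Usando a(0) = 6, obtenemos a(t) = 6. La antiderivada de la aceleración es la velocidad. Usando v(0) = 1, obtenemos v(t) = 6·t + 1. Usando v(t) = 6·t + 1 y sustituyendo t = 2, encontramos v = 13.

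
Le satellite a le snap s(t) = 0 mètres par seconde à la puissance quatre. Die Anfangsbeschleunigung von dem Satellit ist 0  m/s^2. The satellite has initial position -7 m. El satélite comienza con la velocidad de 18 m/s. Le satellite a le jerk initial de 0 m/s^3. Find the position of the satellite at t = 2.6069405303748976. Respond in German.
Ausgehend von dem Snap s(t) = 0, nehmen wir 4 Integrale. Durch Integration von dem Snap und Verwendung der Anfangsbedingung j(0) = 0, erhalten wir j(t) = 0. Durch Integration von dem Ruck und Verwendung der Anfangsbedingung a(0) = 0, erhalten wir a(t) = 0. Das Integral von der Beschleunigung ist die Geschwindigkeit. Mit v(0) = 18 erhalten wir v(t) = 18. Das Integral von der Geschwindigkeit ist die Position. Mit x(0) = -7 erhalten wir x(t) = 18·t - 7. Mit x(t) = 18·t - 7 und Einsetzen von t = 2.6069405303748976, finden wir x = 39.9249295467482.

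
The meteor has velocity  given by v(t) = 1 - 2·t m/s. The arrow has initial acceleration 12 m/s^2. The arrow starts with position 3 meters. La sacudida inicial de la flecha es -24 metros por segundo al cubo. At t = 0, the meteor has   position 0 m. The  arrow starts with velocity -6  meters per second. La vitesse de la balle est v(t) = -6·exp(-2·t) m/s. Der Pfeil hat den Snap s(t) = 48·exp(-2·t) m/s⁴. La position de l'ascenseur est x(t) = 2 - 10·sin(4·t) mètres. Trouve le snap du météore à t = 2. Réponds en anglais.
To solve this, we need to take 3 derivatives of our velocity equation v(t) = 1 - 2·t. The derivative of velocity gives acceleration: a(t) = -2. The derivative of acceleration gives jerk: j(t) = 0. Differentiating jerk, we get snap: s(t) = 0. We have snap s(t) = 0. Substituting t = 2: s(2) = 0.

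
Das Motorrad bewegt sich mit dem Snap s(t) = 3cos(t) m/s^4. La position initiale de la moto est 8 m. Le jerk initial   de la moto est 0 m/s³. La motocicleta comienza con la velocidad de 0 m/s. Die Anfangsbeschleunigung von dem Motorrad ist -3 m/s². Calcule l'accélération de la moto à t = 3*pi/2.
Pour résoudre ceci, nous devons prendre 2 primitives de notre équation du snap s(t) = 3·cos(t). En intégrant le snap et en utilisant la condition initiale j(0) = 0, nous obtenons j(t) = 3·sin(t). La primitive du jerk est l'accélération. En utilisant a(0) = -3, nous obtenons a(t) = -3·cos(t). En utilisant a(t) = -3·cos(t) et en substituant t = 3*pi/2, nous trouvons a = 0.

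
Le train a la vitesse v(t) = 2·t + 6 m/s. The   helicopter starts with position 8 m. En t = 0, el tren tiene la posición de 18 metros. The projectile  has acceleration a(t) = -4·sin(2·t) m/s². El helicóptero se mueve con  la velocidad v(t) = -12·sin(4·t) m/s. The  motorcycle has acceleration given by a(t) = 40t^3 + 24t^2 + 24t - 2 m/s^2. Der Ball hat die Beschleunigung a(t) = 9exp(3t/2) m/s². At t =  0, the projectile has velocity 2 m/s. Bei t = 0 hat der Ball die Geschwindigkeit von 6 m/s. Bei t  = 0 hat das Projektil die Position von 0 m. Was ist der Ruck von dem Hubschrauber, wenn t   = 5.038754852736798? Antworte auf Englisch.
We must differentiate our velocity equation v(t) = -12·sin(4·t) 2 times. Differentiating velocity, we get acceleration: a(t) = -48·cos(4·t). Taking d/dt of a(t), we find j(t) = 192·sin(4·t). We have jerk j(t) = 192·sin(4·t). Substituting t = 5.038754852736798: j(5.038754852736798) = 185.281012652124.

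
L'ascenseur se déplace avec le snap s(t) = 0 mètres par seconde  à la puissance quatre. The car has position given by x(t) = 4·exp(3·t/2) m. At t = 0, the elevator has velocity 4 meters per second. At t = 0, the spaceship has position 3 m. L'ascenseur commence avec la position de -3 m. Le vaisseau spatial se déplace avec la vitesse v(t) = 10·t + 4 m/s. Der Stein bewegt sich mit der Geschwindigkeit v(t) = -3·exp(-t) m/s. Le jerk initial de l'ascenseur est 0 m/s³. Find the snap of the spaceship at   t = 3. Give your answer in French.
Pour résoudre ceci, nous devons prendre 3 dérivées de notre équation de la vitesse v(t) = 10·t + 4. La dérivée de la vitesse donne l'accélération: a(t) = 10. En prenant d/dt de a(t), nous trouvons j(t) = 0. La dérivée du jerk donne le snap: s(t) = 0. Nous avons le snap s(t) = 0. En substituant t = 3: s(3) = 0.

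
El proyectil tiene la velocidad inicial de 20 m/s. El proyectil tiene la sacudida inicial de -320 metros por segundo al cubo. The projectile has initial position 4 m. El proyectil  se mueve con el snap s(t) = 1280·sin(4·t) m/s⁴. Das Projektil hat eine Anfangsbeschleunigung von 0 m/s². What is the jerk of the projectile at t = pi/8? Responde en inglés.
We must find the integral of our snap equation s(t) = 1280·sin(4·t) 1 time. Finding the antiderivative of s(t) and using j(0) = -320: j(t) = -320·cos(4·t). From the given jerk equation j(t) = -320·cos(4·t), we substitute t = pi/8 to get j = 0.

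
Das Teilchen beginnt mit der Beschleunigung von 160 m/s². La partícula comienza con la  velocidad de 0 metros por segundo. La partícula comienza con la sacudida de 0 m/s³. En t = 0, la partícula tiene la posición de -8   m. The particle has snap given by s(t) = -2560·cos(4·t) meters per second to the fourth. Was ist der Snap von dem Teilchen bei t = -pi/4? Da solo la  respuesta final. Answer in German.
Die Antwort ist 2560.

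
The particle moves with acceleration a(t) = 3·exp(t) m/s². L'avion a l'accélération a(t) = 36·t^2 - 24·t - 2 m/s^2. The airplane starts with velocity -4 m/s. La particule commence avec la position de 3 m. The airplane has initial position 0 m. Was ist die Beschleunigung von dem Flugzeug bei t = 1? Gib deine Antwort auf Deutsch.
Wir haben die Beschleunigung a(t) = 36·t^2 - 24·t - 2. Durch Einsetzen von t = 1: a(1) = 10.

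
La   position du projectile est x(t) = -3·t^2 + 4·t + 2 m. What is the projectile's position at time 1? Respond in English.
We have position x(t) = -3·t^2 + 4·t + 2. Substituting t = 1: x(1) = 3.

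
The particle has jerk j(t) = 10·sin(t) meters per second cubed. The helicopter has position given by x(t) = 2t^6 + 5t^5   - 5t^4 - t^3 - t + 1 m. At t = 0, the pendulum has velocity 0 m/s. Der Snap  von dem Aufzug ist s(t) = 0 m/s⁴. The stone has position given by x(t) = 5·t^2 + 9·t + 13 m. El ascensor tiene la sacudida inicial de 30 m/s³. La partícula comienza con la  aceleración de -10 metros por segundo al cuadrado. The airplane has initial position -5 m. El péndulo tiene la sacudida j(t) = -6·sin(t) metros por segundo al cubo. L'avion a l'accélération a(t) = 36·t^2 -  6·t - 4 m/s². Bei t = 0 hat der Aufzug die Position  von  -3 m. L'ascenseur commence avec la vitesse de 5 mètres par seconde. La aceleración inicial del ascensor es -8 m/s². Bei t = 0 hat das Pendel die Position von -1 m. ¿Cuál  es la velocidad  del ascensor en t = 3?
Necesitamos integrar nuestra ecuación del snap s(t) = 0 3 veces. La integral del snap, con j(0) = 30, da la sacudida: j(t) = 30. La integral de la sacudida, con a(0) = -8, da la aceleración: a(t) = 30·t - 8. Integrando la aceleración y usando la condición inicial v(0) = 5, obtenemos v(t) = 15·t^2 - 8·t + 5. De la ecuación de la velocidad v(t) = 15·t^2 - 8·t + 5, sustituimos t = 3 para obtener v = 116.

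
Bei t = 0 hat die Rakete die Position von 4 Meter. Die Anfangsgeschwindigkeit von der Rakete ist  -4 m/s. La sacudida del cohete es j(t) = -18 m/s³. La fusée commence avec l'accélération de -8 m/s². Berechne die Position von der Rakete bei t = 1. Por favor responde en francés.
Nous devons trouver l'intégrale de notre équation du jerk j(t) = -18 3 fois. En prenant ∫j(t)dt et en appliquant a(0) = -8, nous trouvons a(t) = -18·t - 8. En intégrant l'accélération et en utilisant la condition initiale v(0) = -4, nous obtenons v(t) = -9·t^2 - 8·t - 4. La primitive de la vitesse, avec x(0) = 4, donne la position: x(t) = -3·t^3 - 4·t^2 - 4·t + 4. De l'équation de la position x(t) = -3·t^3 - 4·t^2 - 4·t + 4, nous substituons t = 1 pour obtenir x = -7.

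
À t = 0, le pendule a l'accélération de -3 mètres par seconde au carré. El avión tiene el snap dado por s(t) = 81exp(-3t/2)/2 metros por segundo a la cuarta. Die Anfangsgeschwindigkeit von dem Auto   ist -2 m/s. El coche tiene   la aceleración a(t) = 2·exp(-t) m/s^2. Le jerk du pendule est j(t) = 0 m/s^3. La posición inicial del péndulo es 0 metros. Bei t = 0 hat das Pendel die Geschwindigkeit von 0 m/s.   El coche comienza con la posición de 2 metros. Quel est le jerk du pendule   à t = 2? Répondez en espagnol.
De la ecuación de la sacudida j(t) = 0, sustituimos t = 2 para obtener j = 0.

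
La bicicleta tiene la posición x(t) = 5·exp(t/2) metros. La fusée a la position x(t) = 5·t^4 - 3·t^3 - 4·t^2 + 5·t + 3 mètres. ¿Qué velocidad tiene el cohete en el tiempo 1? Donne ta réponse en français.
En partant de la position x(t) = 5·t^4 - 3·t^3 - 4·t^2 + 5·t + 3, nous prenons 1 dérivée. En prenant d/dt de x(t), nous trouvons v(t) = 20·t^3 - 9·t^2 - 8·t + 5. Nous avons la vitesse v(t) = 20·t^3 - 9·t^2 - 8·t + 5. En substituant t = 1: v(1) = 8.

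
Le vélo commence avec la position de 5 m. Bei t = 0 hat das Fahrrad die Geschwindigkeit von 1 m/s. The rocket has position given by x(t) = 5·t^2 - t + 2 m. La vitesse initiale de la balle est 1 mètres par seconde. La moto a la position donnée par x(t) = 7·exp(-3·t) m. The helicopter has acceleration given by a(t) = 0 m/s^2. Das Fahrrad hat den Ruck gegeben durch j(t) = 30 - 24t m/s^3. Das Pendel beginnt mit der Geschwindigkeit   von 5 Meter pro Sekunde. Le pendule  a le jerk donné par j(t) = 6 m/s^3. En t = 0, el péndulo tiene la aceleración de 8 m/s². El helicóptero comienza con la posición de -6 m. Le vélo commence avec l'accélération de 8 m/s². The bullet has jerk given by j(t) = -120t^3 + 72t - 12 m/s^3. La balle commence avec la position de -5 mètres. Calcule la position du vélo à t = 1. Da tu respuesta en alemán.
Um dies zu lösen, müssen wir 3 Stammfunktionen unserer Gleichung für den Ruck j(t) = 30 - 24·t finden. Durch Integration von dem Ruck und Verwendung der Anfangsbedingung a(0) = 8, erhalten wir a(t) = -12·t^2 + 30·t + 8. Mit ∫a(t)dt und Anwendung von v(0) = 1, finden wir v(t) = -4·t^3 + 15·t^2 + 8·t + 1. Durch Integration von der Geschwindigkeit und Verwendung der Anfangsbedingung x(0) = 5, erhalten wir x(t) = -t^4 + 5·t^3 + 4·t^2 + t + 5. Mit x(t) = -t^4 + 5·t^3 + 4·t^2 + t + 5 und Einsetzen von t = 1, finden wir x = 14.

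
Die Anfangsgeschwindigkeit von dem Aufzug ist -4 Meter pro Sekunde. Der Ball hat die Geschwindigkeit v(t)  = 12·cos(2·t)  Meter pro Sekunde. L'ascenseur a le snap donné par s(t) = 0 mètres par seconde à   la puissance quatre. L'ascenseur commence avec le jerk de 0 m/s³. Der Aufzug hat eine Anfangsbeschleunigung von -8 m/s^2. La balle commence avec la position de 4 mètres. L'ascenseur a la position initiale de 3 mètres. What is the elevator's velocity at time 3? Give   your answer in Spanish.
Para resolver esto, necesitamos tomar 3 antiderivadas de nuestra ecuación del snap s(t) = 0. La antiderivada del snap, con j(0) = 0, da la sacudida: j(t) = 0. Integrando la sacudida y usando la condición inicial a(0) = -8, obtenemos a(t) = -8. La antiderivada de la aceleración es la velocidad. Usando v(0) = -4, obtenemos v(t) = -8·t - 4. De la ecuación de la velocidad v(t) = -8·t - 4, sustituimos t = 3 para obtener v = -28.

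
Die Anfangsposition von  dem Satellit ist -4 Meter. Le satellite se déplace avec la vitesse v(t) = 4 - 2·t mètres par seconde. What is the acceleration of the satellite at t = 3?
We must differentiate our velocity equation v(t) = 4 - 2·t 1 time. Taking d/dt of v(t), we find a(t) = -2. We have acceleration a(t) = -2. Substituting t = 3: a(3) = -2.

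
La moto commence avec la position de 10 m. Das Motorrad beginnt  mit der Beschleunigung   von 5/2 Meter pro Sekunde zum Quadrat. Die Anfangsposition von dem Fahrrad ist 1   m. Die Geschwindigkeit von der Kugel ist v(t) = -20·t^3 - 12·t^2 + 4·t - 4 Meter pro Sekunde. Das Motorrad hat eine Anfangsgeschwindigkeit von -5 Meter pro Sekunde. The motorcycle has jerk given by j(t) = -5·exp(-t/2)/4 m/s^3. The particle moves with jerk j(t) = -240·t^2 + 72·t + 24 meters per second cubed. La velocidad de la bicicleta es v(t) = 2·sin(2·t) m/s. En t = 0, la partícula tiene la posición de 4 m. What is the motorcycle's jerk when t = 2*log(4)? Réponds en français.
Nous avons le jerk j(t) = -5·exp(-t/2)/4. En substituant t = 2*log(4): j(2*log(4)) = -5/16.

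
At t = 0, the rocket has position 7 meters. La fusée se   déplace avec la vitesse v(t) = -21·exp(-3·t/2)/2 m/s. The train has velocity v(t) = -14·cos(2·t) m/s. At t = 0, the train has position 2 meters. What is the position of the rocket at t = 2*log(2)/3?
Starting from velocity v(t) = -21·exp(-3·t/2)/2, we take 1 antiderivative. Taking ∫v(t)dt and applying x(0) = 7, we find x(t) = 7·exp(-3·t/2). From the given position equation x(t) = 7·exp(-3·t/2), we substitute t = 2*log(2)/3 to get x = 7/2.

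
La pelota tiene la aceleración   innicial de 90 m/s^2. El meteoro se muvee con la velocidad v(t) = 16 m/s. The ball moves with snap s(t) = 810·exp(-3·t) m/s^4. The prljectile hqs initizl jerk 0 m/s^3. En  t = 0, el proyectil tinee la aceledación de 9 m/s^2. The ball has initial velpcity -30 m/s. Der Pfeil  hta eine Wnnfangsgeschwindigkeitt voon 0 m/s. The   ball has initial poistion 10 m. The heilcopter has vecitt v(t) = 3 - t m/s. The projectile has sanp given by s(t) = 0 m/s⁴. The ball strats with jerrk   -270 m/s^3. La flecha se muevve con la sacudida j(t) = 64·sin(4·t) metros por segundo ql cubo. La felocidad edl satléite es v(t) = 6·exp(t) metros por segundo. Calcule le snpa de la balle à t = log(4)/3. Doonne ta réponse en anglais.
We have snap s(t) = 810·exp(-3·t). Substituting t = log(4)/3: s(log(4)/3) = 405/2.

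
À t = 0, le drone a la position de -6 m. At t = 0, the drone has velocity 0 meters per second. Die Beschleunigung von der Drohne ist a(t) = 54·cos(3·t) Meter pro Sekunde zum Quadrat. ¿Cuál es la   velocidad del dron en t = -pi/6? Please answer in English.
To solve this, we need to take 1 integral of our acceleration equation a(t) = 54·cos(3·t). The antiderivative of acceleration, with v(0) = 0, gives velocity: v(t) = 18·sin(3·t). We have velocity v(t) = 18·sin(3·t). Substituting t = -pi/6: v(-pi/6) = -18.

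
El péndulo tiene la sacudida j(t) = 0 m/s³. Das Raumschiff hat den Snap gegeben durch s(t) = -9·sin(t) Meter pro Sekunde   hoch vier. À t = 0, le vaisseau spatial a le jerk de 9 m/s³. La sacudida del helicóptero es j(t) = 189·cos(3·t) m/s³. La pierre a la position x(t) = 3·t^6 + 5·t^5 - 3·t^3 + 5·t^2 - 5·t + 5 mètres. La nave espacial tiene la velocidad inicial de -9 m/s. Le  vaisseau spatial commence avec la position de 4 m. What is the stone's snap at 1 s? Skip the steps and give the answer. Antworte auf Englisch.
The snap at t = 1 is s = 1680.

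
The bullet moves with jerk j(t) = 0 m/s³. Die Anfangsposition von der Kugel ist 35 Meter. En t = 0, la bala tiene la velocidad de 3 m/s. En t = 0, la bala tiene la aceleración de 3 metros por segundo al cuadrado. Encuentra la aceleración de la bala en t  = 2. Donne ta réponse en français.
En partant du jerk j(t) = 0, nous prenons 1 intégrale. En prenant ∫j(t)dt et en appliquant a(0) = 3, nous trouvons a(t) = 3. De l'équation de l'accélération a(t) = 3, nous substituons t = 2 pour obtenir a = 3.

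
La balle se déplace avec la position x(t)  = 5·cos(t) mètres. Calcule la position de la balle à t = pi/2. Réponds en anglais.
We have position x(t) = 5·cos(t). Substituting t = pi/2: x(pi/2) = 0.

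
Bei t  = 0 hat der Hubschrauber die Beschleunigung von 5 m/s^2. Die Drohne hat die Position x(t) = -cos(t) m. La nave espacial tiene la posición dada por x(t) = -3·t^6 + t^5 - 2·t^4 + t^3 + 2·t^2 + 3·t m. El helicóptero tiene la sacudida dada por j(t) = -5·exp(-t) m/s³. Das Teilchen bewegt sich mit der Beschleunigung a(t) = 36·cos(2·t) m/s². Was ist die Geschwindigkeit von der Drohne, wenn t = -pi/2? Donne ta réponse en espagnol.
Para resolver esto, necesitamos tomar 1 derivada de nuestra ecuación de la posición x(t) = -cos(t). Tomando d/dt de x(t), encontramos v(t) = sin(t). Tenemos la velocidad v(t) = sin(t). Sustituyendo t = -pi/2: v(-pi/2) = -1.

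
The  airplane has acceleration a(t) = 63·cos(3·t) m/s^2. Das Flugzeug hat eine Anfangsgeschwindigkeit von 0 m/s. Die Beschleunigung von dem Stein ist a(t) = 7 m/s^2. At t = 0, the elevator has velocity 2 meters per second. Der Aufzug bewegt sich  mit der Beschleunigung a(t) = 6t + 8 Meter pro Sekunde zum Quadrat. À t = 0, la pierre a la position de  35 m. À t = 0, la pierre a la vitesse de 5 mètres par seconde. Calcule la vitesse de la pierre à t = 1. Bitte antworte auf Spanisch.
Necesitamos integrar nuestra ecuación de la aceleración a(t) = 7 1 vez. Tomando ∫a(t)dt y aplicando v(0) = 5, encontramos v(t) = 7·t + 5. Tenemos la velocidad v(t) = 7·t + 5. Sustituyendo t = 1: v(1) = 12.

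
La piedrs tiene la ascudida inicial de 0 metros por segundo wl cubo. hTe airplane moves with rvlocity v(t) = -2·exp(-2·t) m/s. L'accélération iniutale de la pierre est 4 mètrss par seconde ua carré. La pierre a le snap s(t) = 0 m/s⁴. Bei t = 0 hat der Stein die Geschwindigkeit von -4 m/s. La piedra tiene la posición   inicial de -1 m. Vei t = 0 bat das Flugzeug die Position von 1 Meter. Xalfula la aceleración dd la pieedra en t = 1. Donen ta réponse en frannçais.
Pour résoudre ceci, nous devons prendre 2 primitives de notre équation du snap s(t) = 0. En prenant ∫s(t)dt et en appliquant j(0) = 0, nous trouvons j(t) = 0. En intégrant le jerk et en utilisant la condition initiale a(0) = 4, nous obtenons a(t) = 4. De l'équation de l'accélération a(t) = 4, nous substituons t = 1 pour obtenir a = 4.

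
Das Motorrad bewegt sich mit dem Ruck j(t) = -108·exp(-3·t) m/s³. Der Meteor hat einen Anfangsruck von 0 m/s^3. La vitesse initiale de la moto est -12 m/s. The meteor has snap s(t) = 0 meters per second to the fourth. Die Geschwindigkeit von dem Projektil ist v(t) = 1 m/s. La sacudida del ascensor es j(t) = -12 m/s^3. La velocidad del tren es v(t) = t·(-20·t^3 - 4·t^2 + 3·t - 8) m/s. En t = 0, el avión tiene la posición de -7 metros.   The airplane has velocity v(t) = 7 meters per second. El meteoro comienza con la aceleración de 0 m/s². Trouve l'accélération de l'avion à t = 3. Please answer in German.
Ausgehend von der Geschwindigkeit v(t) = 7, nehmen wir 1 Ableitung. Mit d/dt von v(t) finden wir a(t) = 0. Aus der Gleichung für die Beschleunigung a(t) = 0, setzen wir t = 3 ein und erhalten a = 0.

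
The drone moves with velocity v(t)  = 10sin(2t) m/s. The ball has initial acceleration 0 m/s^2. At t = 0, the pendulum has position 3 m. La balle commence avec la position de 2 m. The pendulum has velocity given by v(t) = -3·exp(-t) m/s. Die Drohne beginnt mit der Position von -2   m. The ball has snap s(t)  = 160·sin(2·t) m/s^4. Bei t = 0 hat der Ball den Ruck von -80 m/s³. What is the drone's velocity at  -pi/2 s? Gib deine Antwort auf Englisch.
We have velocity v(t) = 10·sin(2·t). Substituting t = -pi/2: v(-pi/2) = 0.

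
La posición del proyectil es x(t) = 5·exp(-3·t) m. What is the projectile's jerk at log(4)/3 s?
To solve this, we need to take 3 derivatives of our position equation x(t) = 5·exp(-3·t). The derivative of position gives velocity: v(t) = -15·exp(-3·t). Differentiating velocity, we get acceleration: a(t) = 45·exp(-3·t). The derivative of acceleration gives jerk: j(t) = -135·exp(-3·t). We have jerk j(t) = -135·exp(-3·t). Substituting t = log(4)/3: j(log(4)/3) = -135/4.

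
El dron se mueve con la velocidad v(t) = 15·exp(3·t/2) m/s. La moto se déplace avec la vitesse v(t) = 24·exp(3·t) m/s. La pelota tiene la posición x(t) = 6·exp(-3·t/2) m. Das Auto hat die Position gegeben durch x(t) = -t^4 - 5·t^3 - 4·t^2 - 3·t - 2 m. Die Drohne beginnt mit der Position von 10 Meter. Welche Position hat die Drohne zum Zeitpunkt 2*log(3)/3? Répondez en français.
Nous devons intégrer notre équation de la vitesse v(t) = 15·exp(3·t/2) 1 fois. En prenant ∫v(t)dt et en appliquant x(0) = 10, nous trouvons x(t) = 10·exp(3·t/2). De l'équation de la position x(t) = 10·exp(3·t/2), nous substituons t = 2*log(3)/3 pour obtenir x = 30.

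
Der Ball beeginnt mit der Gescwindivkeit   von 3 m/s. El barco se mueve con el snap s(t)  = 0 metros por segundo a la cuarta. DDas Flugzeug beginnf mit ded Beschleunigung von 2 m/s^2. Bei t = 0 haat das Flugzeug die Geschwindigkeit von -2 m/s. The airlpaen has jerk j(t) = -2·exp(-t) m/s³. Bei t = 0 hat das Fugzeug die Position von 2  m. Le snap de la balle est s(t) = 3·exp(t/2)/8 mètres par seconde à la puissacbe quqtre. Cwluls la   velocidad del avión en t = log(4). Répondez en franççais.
Nous devons trouver la primitive de notre équation du jerk j(t) = -2·exp(-t) 2 fois. En prenant ∫j(t)dt et en appliquant a(0) = 2, nous trouvons a(t) = 2·exp(-t). La primitive de l'accélération, avec v(0) = -2, donne la vitesse: v(t) = -2·exp(-t). De l'équation de la vitesse v(t) = -2·exp(-t), nous substituons t = log(4) pour obtenir v = -1/2.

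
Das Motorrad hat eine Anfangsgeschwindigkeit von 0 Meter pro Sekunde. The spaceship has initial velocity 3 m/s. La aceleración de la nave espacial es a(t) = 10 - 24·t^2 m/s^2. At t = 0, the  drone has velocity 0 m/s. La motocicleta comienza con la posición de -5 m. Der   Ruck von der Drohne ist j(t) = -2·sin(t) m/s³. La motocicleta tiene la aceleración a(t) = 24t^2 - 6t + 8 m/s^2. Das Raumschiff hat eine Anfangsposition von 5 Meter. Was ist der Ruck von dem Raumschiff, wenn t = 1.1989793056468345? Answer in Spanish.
Debemos derivar nuestra ecuación de la aceleración a(t) = 10 - 24·t^2 1 vez. Tomando d/dt de a(t), encontramos j(t) = -48·t. De la ecuación de la sacudida j(t) = -48·t, sustituimos t = 1.1989793056468345 para obtener j = -57.5510066710481.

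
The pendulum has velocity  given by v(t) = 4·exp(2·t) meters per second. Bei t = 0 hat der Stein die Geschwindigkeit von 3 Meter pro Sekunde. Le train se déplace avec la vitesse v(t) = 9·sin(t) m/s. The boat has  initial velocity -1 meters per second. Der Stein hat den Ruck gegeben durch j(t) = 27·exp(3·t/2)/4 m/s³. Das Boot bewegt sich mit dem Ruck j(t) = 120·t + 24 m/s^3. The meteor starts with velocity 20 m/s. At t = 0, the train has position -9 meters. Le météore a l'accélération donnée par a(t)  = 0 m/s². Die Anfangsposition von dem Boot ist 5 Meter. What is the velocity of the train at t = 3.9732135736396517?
From the given velocity equation v(t) = 9·sin(t), we substitute t = 3.9732135736396517 to get v = -6.65121888781275.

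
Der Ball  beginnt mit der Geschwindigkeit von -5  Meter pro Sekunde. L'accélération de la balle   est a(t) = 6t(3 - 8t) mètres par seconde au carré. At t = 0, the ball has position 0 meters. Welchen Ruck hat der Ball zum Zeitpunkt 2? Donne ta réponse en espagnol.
Partiendo de la aceleración a(t) = 6·t·(3 - 8·t), tomamos 1 derivada. La derivada de la aceleración da la sacudida: j(t) = 18 - 96·t. Tenemos la sacudida j(t) = 18 - 96·t. Sustituyendo t = 2: j(2) = -174.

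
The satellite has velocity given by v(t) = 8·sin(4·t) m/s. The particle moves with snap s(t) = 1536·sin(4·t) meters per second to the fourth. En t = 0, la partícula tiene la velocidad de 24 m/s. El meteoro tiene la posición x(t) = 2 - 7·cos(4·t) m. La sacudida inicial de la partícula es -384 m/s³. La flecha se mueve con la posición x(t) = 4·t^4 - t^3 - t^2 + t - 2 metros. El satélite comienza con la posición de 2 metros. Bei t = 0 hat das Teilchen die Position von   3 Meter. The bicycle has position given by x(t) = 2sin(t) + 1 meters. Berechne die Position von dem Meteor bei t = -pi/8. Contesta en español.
De la ecuación de la posición x(t) = 2 - 7·cos(4·t), sustituimos t = -pi/8 para obtener x = 2.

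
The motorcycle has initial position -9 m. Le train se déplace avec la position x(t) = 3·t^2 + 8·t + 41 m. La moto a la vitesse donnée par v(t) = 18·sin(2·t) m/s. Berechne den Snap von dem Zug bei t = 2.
Um dies zu lösen, müssen wir 4 Ableitungen unserer Gleichung für die Position x(t) = 3·t^2 + 8·t + 41 nehmen. Durch Ableiten von der Position erhalten wir die Geschwindigkeit: v(t) = 6·t + 8. Mit d/dt von v(t) finden wir a(t) = 6. Mit d/dt von a(t) finden wir j(t) = 0. Mit d/dt von j(t) finden wir s(t) = 0. Mit s(t) = 0 und Einsetzen von t = 2, finden wir s = 0.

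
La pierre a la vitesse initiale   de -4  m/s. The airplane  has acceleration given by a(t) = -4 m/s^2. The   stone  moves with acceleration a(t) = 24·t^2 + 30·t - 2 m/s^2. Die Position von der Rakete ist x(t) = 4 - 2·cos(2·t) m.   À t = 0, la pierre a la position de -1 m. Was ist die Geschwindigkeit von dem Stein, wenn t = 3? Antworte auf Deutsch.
Ausgehend von der Beschleunigung a(t) = 24·t^2 + 30·t - 2, nehmen wir 1 Stammfunktion. Durch Integration von der Beschleunigung und Verwendung der Anfangsbedingung v(0) = -4, erhalten wir v(t) = 8·t^3 + 15·t^2 - 2·t - 4. Mit v(t) = 8·t^3 + 15·t^2 - 2·t - 4 und Einsetzen von t = 3, finden wir v = 341.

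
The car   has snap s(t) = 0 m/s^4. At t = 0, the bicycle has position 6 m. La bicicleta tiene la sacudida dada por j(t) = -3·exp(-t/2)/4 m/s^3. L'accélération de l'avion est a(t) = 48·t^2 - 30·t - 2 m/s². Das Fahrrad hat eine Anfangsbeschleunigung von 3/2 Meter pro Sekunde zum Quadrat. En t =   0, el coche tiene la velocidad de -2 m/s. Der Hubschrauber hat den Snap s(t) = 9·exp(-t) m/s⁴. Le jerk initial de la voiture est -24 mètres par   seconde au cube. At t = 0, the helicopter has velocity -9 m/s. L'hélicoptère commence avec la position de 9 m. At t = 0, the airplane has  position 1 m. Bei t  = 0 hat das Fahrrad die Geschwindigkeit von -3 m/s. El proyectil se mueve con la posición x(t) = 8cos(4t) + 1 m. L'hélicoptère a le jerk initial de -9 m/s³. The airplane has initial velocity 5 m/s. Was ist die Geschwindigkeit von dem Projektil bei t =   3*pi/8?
Um dies zu lösen, müssen wir 1 Ableitung unserer Gleichung für die Position x(t) = 8·cos(4·t) + 1 nehmen. Mit d/dt von x(t) finden wir v(t) = -32·sin(4·t). Mit v(t) = -32·sin(4·t) und Einsetzen von t = 3*pi/8, finden wir v = 32.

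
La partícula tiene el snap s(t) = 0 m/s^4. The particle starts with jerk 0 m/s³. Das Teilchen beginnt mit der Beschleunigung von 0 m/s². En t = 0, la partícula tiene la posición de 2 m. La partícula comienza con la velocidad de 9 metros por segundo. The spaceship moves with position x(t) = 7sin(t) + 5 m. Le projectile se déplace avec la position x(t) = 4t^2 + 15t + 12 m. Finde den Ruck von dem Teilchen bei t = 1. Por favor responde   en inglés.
Starting from snap s(t) = 0, we take 1 antiderivative. The integral of snap, with j(0) = 0, gives jerk: j(t) = 0. Using j(t) = 0 and substituting t = 1, we find j = 0.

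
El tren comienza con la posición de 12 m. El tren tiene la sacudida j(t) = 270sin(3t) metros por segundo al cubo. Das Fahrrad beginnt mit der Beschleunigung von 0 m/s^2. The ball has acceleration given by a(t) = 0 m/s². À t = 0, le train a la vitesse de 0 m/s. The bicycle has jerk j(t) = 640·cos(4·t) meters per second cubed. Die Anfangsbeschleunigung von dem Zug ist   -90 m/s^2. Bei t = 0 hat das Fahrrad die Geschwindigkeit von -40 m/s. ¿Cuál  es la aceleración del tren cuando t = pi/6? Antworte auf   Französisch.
En partant du jerk j(t) = 270·sin(3·t), nous prenons 1 primitive. En intégrant le jerk et en utilisant la condition initiale a(0) = -90, nous obtenons a(t) = -90·cos(3·t). Nous avons l'accélération a(t) = -90·cos(3·t). En substituant t = pi/6: a(pi/6) = 0.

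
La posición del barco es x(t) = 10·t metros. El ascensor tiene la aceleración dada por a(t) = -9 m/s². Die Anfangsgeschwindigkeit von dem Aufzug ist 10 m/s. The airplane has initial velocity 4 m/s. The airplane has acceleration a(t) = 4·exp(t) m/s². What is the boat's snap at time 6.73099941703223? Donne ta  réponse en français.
Nous devons dériver notre équation de la position x(t) = 10·t 4 fois. La dérivée de la position donne la vitesse: v(t) = 10. En dérivant la vitesse, nous obtenons l'accélération: a(t) = 0. La dérivée de l'accélération donne le jerk: j(t) = 0. En dérivant le jerk, nous obtenons le snap: s(t) = 0. Nous avons le snap s(t) = 0. En substituant t = 6.73099941703223: s(6.73099941703223) = 0.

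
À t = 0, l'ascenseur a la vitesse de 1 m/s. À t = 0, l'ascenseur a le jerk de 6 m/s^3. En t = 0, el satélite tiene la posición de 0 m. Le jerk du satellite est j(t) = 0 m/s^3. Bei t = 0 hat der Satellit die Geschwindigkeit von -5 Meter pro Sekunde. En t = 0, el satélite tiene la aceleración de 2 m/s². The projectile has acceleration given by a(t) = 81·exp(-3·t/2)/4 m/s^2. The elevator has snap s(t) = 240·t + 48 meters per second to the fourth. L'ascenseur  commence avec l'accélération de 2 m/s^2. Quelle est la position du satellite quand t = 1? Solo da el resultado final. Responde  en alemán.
Die Antwort ist -4.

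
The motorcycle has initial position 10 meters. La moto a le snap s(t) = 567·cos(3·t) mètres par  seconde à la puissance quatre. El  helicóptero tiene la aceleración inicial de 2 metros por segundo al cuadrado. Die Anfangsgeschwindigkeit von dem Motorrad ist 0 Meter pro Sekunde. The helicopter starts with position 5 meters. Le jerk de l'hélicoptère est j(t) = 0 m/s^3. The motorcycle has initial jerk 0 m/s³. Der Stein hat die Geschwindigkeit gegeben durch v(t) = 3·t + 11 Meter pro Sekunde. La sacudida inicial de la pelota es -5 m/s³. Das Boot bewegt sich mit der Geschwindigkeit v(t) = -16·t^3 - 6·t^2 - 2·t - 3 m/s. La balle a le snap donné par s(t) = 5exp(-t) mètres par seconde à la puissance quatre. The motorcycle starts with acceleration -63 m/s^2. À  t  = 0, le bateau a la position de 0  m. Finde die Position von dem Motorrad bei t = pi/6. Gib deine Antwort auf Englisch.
Starting from snap s(t) = 567·cos(3·t), we take 4 antiderivatives. Integrating snap and using the initial condition j(0) = 0, we get j(t) = 189·sin(3·t). The antiderivative of jerk is acceleration. Using a(0) = -63, we get a(t) = -63·cos(3·t). The antiderivative of acceleration, with v(0) = 0, gives velocity: v(t) = -21·sin(3·t). The integral of velocity is position. Using x(0) = 10, we get x(t) = 7·cos(3·t) + 3. Using x(t) = 7·cos(3·t) + 3 and substituting t = pi/6, we find x = 3.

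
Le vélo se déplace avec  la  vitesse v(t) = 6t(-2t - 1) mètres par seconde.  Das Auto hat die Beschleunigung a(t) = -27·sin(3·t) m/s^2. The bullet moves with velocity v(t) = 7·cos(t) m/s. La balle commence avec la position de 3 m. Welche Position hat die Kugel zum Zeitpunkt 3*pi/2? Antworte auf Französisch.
En partant de la vitesse v(t) = 7·cos(t), nous prenons 1 primitive. La primitive de la vitesse est la position. En utilisant x(0) = 3, nous obtenons x(t) = 7·sin(t) + 3. Nous avons la position x(t) = 7·sin(t) + 3. En substituant t = 3*pi/2: x(3*pi/2) = -4.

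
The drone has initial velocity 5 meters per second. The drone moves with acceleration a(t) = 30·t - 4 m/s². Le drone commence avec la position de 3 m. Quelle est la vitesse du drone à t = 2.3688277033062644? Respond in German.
Um dies zu lösen, müssen wir 1 Integral unserer Gleichung für die Beschleunigung a(t) = 30·t - 4 finden. Das Integral von der Beschleunigung, mit v(0) = 5, ergibt die Geschwindigkeit: v(t) = 15·t^2 - 4·t + 5. Mit v(t) = 15·t^2 - 4·t + 5 und Einsetzen von t = 2.3688277033062644, finden wir v = 79.6948595060434.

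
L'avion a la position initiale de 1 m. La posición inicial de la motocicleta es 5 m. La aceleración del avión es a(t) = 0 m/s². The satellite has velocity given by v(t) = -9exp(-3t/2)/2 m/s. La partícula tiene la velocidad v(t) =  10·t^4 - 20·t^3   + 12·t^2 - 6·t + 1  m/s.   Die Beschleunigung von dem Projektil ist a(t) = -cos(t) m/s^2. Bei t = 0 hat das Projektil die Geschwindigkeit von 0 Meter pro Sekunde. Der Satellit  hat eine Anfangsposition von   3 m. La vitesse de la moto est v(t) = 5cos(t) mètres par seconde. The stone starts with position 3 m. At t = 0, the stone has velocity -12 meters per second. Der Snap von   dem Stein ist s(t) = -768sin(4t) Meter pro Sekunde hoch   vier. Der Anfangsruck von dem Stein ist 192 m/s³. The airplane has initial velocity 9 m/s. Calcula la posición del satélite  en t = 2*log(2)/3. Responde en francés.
Nous devons intégrer notre équation de la vitesse v(t) = -9·exp(-3·t/2)/2 1 fois. En intégrant la vitesse et en utilisant la condition initiale x(0) = 3, nous obtenons x(t) = 3·exp(-3·t/2). Nous avons la position x(t) = 3·exp(-3·t/2). En substituant t = 2*log(2)/3: x(2*log(2)/3) = 3/2.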